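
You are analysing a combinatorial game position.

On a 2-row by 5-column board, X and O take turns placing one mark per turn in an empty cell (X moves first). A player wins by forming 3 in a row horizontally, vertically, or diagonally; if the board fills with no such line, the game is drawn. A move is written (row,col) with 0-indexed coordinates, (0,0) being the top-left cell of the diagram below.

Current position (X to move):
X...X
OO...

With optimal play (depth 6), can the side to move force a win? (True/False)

X winning at [X...X/OO...]: False

ply 1, X at X...X/OO... | (0,1)=-1→XX..X/OO...; (0,2)=-1→X.X.X/OO...; (0,3)=-1→X..XX/OO...; (1,2)=+0→X...X/OOX..*; (1,3)=-1→X...X/OO.X.; (1,4)=-1→X...X/OO..X
ply 2, O at X...X/OOX.. | (0,1)=+0→XO..X/OOX..*; (0,2)=+0→X.O.X/OOX..; (0,3)=+0→X..OX/OOX..; (1,3)=-1→X...X/OOXO.; (1,4)=-1→X...X/OOX.O
ply 3, X at XO..X/OOX.. | (0,2)=+0→XOX.X/OOX..*; (0,3)=+0→XO.XX/OOX..; (1,3)=+0→XO..X/OOXX.; (1,4)=+0→XO..X/OOX.X
ply 4, O at XOX.X/OOX.. | (0,3)=+0→XOXOX/OOX..*; (1,3)=-1→XOX.X/OOXO.; (1,4)=-1→XOX.X/OOX.O
ply 5, X at XOXOX/OOX.. | (1,3)=+0→XOXOX/OOXX.*; (1,4)=+0→XOXOX/OOX.X
ply 6, O at XOXOX/OOXX. | (1,4)=+0→XOXOX/OOXXO*
ply 7: XOXOX/OOXXO is terminal +0 (X); from X...X/OO... depth 6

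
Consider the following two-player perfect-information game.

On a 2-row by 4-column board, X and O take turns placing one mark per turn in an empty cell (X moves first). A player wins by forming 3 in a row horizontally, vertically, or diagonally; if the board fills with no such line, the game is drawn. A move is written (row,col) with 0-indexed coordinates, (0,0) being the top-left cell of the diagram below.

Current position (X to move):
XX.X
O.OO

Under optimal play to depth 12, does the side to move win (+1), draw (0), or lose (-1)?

p1 X@[XX.X/O.OO]: (0,2)[XXXX/O.OO]+1* (1,1)[XX.X/OXOO]+0
p2 O@[XXXX/O.OO] terminal -1; root [XX.X/O.OO] d12

value(XX.X/O.OO, X) = +1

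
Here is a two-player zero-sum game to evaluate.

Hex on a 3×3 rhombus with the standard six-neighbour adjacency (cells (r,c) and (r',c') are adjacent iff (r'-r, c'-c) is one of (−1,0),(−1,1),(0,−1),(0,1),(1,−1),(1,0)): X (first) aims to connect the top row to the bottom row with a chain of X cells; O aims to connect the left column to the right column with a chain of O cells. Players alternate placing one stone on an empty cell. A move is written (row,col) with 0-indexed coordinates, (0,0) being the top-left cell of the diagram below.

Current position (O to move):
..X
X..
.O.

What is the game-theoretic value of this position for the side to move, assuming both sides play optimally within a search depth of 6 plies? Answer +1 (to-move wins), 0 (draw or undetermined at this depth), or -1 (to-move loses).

[..X/X../.O.] O move#1: (0,0):-1/O.X/X../.O., (0,1):-1/.OX/X../.O., (1,1):-1/..X/XO./.O., (1,2):-1/..X/X.O/.O., (2,0):+1/..X/X../OO.*, (2,2):-1/..X/X../.OO
[..X/X../OO.] X move#2: (0,0):-1/X.X/X../OO.*, (0,1):-1/.XX/X../OO., (1,1):-1/..X/XX./OO., (1,2):-1/..X/X.X/OO., (2,2):-1/..X/X../OOX
[X.X/X../OO.] O move#3: (0,1):+1/XOX/X../OO.*, (1,1):+1/X.X/XO./OO., (1,2):+1/X.X/X.O/OO., (2,2):+1/X.X/X../OOO
[XOX/X../OO.] X move#4: (1,1):-1/XOX/XX./OO.*, (1,2):-1/XOX/X.X/OO., (2,2):-1/XOX/X../OOX
[XOX/XX./OO.] O move#5: (1,2):+1/XOX/XXO/OO.*, (2,2):+1/XOX/XX./OOO
[XOX/XXO/OO.] end (terminal -1, X#6); searched ..X/X../.O. to 6

value(..X/X../.O., O) = +1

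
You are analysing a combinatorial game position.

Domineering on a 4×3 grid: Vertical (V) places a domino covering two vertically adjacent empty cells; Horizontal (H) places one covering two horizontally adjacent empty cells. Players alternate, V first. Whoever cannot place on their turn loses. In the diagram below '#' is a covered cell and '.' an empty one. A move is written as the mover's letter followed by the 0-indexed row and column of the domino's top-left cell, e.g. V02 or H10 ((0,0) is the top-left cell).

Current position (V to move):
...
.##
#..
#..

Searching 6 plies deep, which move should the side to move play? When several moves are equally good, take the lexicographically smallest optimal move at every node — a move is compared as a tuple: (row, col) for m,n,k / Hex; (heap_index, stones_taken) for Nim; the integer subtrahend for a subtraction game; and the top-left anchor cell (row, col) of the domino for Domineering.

V's best at [.../.##/#../#..]: V21

p1 V@[.../.##/#../#..]: V00[#../###/#../#..]-1 V21[.../.##/##./##.]+1* V22[.../.##/#.#/#.#]+1
p2 H@[.../.##/##./##.]: H00[##./.##/##./##.]-1* H01[.##/.##/##./##.]-1
p3 V@[##./.##/##./##.]: V22[##./.##/###/###]+1*
p4 H@[##./.##/###/###] terminal -1; root [.../.##/#../#..] d6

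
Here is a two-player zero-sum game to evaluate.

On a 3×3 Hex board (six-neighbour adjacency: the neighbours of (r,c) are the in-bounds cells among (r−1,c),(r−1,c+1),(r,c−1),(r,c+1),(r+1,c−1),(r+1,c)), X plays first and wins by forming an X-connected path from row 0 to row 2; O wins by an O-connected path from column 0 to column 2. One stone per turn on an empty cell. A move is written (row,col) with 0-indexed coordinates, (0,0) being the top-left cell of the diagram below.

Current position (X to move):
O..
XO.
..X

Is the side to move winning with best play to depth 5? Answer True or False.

[O../XO./..X] X move#1: (0,1):-1/OX./XO./..X*, (0,2):-1/O.X/XO./..X, (1,2):-1/O../XOX/..X, (2,0):-1/O../XO./X.X, (2,1):-1/O../XO./.XX
[OX./XO./..X] O move#2: (0,2):-1/OXO/XO./..X, (1,2):-1/OX./XOO/..X, (2,0):+1/OX./XO./O.X*, (2,1):-1/OX./XO./.OX
[OX./XO./O.X] X move#3: (0,2):-1/OXX/XO./O.X*, (1,2):-1/OX./XOX/O.X, (2,1):-1/OX./XO./OXX
[OXX/XO./O.X] O move#4: (1,2):+1/OXX/XOO/O.X*, (2,1):-1/OXX/XO./OOX
[OXX/XOO/O.X] end (terminal -1, X#5); searched O../XO./..X to 5

X winning at [O../XO./..X]: False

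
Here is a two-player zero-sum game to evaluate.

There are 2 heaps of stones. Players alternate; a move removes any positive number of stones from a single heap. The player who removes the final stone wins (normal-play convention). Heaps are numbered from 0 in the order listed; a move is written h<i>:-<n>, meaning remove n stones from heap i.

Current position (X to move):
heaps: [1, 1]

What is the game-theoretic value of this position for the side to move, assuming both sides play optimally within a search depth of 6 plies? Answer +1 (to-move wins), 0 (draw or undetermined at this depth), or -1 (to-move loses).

value((1,1), X) = -1

[(1,1)] X move#1: h0:-1:-1/(0,1)*, h1:-1:-1/(1,0)
[(0,1)] O move#2: h1:-1:+1/(0,0)*
[(0,0)] end (terminal -1, X#3); searched (1,1) to 6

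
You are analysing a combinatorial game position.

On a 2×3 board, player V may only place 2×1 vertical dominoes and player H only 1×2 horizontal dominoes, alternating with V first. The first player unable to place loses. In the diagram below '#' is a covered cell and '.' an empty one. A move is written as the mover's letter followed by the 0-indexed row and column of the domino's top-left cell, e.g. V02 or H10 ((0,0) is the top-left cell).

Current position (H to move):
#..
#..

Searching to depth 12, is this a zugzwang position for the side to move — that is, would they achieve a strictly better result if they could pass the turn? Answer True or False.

[#../#..] H move#1: H01:+1/###/#..*, H11:+1/#../###
[###/#..] end (terminal -1, V#2); searched #../#.. to 12
suppose H passes — search the same position with V to move:
pass> [#../#..] V move#1: V01:+1/##./##.*, V02:+1/#.#/#.#
pass> [##./##.] end (terminal -1, H#2); searched #../#.. to 12
for H: play +1, pass -1

zugzwang(#../#.., H) = False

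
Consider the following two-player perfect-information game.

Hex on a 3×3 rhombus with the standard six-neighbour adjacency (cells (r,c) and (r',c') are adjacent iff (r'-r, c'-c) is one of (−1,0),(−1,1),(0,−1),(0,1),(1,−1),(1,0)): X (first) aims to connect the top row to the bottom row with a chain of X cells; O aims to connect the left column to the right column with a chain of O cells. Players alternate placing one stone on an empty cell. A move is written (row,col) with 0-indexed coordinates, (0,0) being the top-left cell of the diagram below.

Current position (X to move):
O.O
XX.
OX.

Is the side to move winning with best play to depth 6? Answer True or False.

X winning at [O.O/XX./OX.]: True

p1 X@[O.O/XX./OX.]: (0,1)[OXO/XX./OX.]+1* (1,2)[O.O/XXX/OX.]-1 (2,2)[O.O/XX./OXX]-1
p2 O@[OXO/XX./OX.] terminal -1; root [O.O/XX./OX.] d6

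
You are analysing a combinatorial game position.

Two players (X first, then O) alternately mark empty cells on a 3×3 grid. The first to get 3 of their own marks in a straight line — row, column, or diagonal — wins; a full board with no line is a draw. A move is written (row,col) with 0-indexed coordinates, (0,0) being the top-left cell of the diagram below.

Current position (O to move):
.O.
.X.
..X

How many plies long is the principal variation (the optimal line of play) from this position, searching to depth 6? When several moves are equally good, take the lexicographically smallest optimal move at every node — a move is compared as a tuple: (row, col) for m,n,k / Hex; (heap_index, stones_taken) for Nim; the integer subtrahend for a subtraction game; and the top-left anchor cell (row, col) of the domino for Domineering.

PV length from [.O./.X./..X]: 4 plies

[.O./.X./..X] O move#1: (0,0):-1/OO./.X./..X*, (0,2):-1/.OO/.X./..X, (1,0):-1/.O./OX./..X, (1,2):-1/.O./.XO/..X, (2,0):-1/.O./.X./O.X, (2,1):-1/.O./.X./.OX
[OO./.X./..X] X move#2: (0,2):+1/OOX/.X./..X*, (1,0):-1/OO./XX./..X, (1,2):-1/OO./.XX/..X, (2,0):-1/OO./.X./X.X, (2,1):-1/OO./.X./.XX
[OOX/.X./..X] O move#3: (1,0):-1/OOX/OX./..X*, (1,2):-1/OOX/.XO/..X, (2,0):-1/OOX/.X./O.X, (2,1):-1/OOX/.X./.OX
[OOX/OX./..X] X move#4: (1,2):+1/OOX/OXX/..X*, (2,0):+1/OOX/OX./X.X, (2,1):-1/OOX/OX./.XX
[OOX/OXX/..X] end (terminal -1, O#5); searched .O./.X./..X to 6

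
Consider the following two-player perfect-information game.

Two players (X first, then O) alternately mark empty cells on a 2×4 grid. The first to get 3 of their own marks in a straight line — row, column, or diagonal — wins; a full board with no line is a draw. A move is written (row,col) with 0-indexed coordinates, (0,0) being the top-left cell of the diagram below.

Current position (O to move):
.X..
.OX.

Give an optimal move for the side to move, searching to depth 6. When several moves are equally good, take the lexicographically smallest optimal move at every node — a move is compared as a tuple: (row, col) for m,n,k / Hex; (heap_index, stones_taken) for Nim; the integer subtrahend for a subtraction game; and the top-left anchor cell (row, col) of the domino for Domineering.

O's best at [.X../.OX.]: (0,0)

ply 1, O at .X../.OX. | (0,0)=+0→OX../.OX.*; (0,2)=+0→.XO./.OX.; (0,3)=+0→.X.O/.OX.; (1,0)=-1→.X../OOX.; (1,3)=-1→.X../.OXO
ply 2, X at OX../.OX. | (0,2)=+0→OXX./.OX.*; (0,3)=+0→OX.X/.OX.; (1,0)=+0→OX../XOX.; (1,3)=+0→OX../.OXX
ply 3, O at OXX./.OX. | (0,3)=+0→OXXO/.OX.*; (1,0)=-1→OXX./OOX.; (1,3)=-1→OXX./.OXO
ply 4, X at OXXO/.OX. | (1,0)=+0→OXXO/XOX.*; (1,3)=+0→OXXO/.OXX
ply 5, O at OXXO/XOX. | (1,3)=+0→OXXO/XOXO*
ply 6: OXXO/XOXO is terminal +0 (X); from .X../.OX. depth 6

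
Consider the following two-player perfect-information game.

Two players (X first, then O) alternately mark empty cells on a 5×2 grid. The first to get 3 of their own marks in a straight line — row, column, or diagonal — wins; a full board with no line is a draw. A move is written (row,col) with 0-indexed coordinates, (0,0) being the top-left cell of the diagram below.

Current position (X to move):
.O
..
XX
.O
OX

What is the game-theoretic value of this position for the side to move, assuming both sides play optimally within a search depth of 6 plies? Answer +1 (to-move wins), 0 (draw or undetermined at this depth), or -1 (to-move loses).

value(.O/../XX/.O/OX, X) = +1

ply 1, X at .O/../XX/.O/OX | (0,0)=+0→XO/../XX/.O/OX; (1,0)=+1→.O/X./XX/.O/OX*; (1,1)=+0→.O/.X/XX/.O/OX; (3,0)=+0→.O/../XX/XO/OX
ply 2, O at .O/X./XX/.O/OX | (0,0)=-1→OO/X./XX/.O/OX*; (1,1)=-1→.O/XO/XX/.O/OX; (3,0)=-1→.O/X./XX/OO/OX
ply 3, X at OO/X./XX/.O/OX | (1,1)=+0→OO/XX/XX/.O/OX; (3,0)=+1→OO/X./XX/XO/OX*
ply 4: OO/X./XX/XO/OX is terminal -1 (O); from .O/../XX/.O/OX depth 6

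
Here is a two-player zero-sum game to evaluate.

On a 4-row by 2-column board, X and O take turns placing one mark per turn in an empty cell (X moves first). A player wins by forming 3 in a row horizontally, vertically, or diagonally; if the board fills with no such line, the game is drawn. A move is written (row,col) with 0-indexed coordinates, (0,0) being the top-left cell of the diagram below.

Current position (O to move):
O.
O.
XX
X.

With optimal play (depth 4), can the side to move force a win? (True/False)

O winning at [O./O./XX/X.]: False

[O./O./XX/X.] O move#1: (0,1):+0/OO/O./XX/X.*, (1,1):+0/O./OO/XX/X., (3,1):+0/O./O./XX/XO
[OO/O./XX/X.] X move#2: (1,1):+0/OO/OX/XX/X.*, (3,1):+0/OO/O./XX/XX
[OO/OX/XX/X.] O move#3: (3,1):+0/OO/OX/XX/XO*
[OO/OX/XX/XO] end (terminal +0, X#4); searched O./O./XX/X. to 4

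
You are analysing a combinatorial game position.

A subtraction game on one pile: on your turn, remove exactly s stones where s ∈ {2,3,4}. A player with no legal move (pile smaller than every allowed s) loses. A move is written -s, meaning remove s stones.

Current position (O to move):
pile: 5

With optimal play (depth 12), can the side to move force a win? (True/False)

O winning at [5]: True

ply 1, O at 5 | -2=-1→3; -3=-1→2; -4=+1→1*
ply 2: 1 is terminal -1 (X); from 5 depth 12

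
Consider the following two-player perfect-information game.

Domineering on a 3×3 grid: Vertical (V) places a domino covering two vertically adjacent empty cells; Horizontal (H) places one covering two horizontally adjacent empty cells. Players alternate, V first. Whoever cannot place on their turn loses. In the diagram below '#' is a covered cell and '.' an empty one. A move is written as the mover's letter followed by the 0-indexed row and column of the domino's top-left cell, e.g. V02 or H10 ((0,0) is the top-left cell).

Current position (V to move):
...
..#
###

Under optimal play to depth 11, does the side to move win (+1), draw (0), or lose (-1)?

[.../..#/###] V move#1: V00:-1/#../#.#/###, V01:+1/.#./.##/###*
[.#./.##/###] end (terminal -1, H#2); searched .../..#/### to 11

value(.../..#/###, V) = +1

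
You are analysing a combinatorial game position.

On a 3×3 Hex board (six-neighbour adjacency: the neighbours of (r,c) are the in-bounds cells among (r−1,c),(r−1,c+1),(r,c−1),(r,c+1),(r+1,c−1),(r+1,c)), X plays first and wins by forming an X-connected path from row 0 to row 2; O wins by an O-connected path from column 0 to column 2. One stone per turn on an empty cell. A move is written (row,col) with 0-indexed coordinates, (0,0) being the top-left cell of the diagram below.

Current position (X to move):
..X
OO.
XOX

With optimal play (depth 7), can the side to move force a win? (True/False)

[..X/OO./XOX] X move#1: (0,0):-1/X.X/OO./XOX, (0,1):-1/.XX/OO./XOX, (1,2):+1/..X/OOX/XOX*
[..X/OOX/XOX] end (terminal -1, O#2); searched ..X/OO./XOX to 7

X winning at [..X/OO./XOX]: True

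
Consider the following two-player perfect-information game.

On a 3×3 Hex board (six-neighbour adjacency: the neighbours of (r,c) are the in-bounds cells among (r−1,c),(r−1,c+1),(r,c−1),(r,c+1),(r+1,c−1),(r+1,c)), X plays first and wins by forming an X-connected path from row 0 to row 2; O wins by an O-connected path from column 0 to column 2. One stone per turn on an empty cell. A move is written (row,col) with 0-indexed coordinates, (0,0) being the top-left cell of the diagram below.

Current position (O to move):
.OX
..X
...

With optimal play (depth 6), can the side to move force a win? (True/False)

O winning at [.OX/..X/...]: False

[.OX/..X/...] O move#1: (0,0):-1/OOX/..X/...*, (1,0):-1/.OX/O.X/..., (1,1):-1/.OX/.OX/..., (2,0):-1/.OX/..X/O.., (2,1):-1/.OX/..X/.O., (2,2):-1/.OX/..X/..O
[OOX/..X/...] X move#2: (1,0):+1/OOX/X.X/...*, (1,1):+1/OOX/.XX/..., (2,0):+1/OOX/..X/X.., (2,1):+1/OOX/..X/.X., (2,2):+1/OOX/..X/..X
[OOX/X.X/...] O move#3: (1,1):-1/OOX/XOX/...*, (2,0):-1/OOX/X.X/O.., (2,1):-1/OOX/X.X/.O., (2,2):-1/OOX/X.X/..O
[OOX/XOX/...] X move#4: (2,0):+1/OOX/XOX/X..*, (2,1):+1/OOX/XOX/.X., (2,2):+1/OOX/XOX/..X
[OOX/XOX/X..] O move#5: (2,1):-1/OOX/XOX/XO.*, (2,2):-1/OOX/XOX/X.O
[OOX/XOX/XO.] X move#6: (2,2):+1/OOX/XOX/XOX*
[OOX/XOX/XOX] end (terminal -1, O#7); searched .OX/..X/... to 6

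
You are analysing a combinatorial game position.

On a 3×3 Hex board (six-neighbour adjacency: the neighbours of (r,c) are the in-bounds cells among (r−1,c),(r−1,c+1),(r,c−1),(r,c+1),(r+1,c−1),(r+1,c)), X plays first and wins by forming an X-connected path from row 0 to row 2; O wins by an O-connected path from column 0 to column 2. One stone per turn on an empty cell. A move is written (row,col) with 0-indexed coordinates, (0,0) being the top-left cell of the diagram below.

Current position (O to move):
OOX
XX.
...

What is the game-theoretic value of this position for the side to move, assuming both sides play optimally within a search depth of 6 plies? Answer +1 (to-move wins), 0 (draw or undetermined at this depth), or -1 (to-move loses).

value(OOX/XX./..., O) = -1

ply 1, O at OOX/XX./... | (1,2)=-1→OOX/XXO/...*; (2,0)=-1→OOX/XX./O..; (2,1)=-1→OOX/XX./.O.; (2,2)=-1→OOX/XX./..O
ply 2, X at OOX/XXO/... | (2,0)=+1→OOX/XXO/X..*; (2,1)=+1→OOX/XXO/.X.; (2,2)=+1→OOX/XXO/..X
ply 3: OOX/XXO/X.. is terminal -1 (O); from OOX/XX./... depth 6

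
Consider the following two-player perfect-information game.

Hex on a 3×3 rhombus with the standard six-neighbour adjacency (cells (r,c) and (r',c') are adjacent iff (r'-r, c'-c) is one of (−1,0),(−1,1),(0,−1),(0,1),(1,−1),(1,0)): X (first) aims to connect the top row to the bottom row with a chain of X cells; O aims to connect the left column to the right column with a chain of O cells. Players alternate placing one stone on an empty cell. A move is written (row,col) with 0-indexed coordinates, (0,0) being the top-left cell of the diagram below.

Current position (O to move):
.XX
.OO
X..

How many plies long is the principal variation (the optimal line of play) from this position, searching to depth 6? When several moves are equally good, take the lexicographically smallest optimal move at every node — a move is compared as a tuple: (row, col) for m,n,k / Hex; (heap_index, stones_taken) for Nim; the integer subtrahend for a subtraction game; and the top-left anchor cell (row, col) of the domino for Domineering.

[.XX/.OO/X..] O move#1: (0,0):-1/OXX/.OO/X.., (1,0):+1/.XX/OOO/X..*, (2,1):-1/.XX/.OO/XO., (2,2):-1/.XX/.OO/X.O
[.XX/OOO/X..] end (terminal -1, X#2); searched .XX/.OO/X.. to 6

PV length from [.XX/.OO/X..]: 1 ply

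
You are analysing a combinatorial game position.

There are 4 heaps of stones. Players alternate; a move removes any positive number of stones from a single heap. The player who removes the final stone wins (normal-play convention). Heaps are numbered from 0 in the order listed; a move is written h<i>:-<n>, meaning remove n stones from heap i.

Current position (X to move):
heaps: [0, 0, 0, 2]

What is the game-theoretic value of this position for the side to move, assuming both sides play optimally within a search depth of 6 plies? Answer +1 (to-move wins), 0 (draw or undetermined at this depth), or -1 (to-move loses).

value((0,0,0,2), X) = +1

p1 X@[(0,0,0,2)]: h3:-1[(0,0,0,1)]-1 h3:-2[(0,0,0,0)]+1*
p2 O@[(0,0,0,0)] terminal -1; root [(0,0,0,2)] d6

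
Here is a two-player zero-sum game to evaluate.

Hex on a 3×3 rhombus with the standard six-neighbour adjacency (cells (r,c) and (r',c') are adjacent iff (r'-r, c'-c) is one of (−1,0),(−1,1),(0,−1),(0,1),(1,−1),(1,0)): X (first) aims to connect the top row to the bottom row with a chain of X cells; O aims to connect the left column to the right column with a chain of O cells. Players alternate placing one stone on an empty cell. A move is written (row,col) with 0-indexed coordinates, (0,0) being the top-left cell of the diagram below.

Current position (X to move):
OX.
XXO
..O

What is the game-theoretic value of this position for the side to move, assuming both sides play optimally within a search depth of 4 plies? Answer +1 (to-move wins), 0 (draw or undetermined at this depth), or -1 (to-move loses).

[OX./XXO/..O] X move#1: (0,2):+1/OXX/XXO/..O*, (2,0):+1/OX./XXO/X.O, (2,1):+1/OX./XXO/.XO
[OXX/XXO/..O] O move#2: (2,0):-1/OXX/XXO/O.O*, (2,1):-1/OXX/XXO/.OO
[OXX/XXO/O.O] X move#3: (2,1):+1/OXX/XXO/OXO*
[OXX/XXO/OXO] end (terminal -1, O#4); searched OX./XXO/..O to 4

value(OX./XXO/..O, X) = +1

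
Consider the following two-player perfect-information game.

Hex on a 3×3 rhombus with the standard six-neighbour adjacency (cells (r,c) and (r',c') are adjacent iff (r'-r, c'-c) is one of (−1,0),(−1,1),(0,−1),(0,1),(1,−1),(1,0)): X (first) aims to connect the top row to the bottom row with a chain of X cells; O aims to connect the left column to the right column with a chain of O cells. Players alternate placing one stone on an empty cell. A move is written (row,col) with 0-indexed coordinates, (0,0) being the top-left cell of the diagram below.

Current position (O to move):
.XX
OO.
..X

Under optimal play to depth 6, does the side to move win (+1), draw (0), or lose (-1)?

[.XX/OO./..X] O move#1: (0,0):-1/OXX/OO./..X, (1,2):+1/.XX/OOO/..X*, (2,0):-1/.XX/OO./O.X, (2,1):-1/.XX/OO./.OX
[.XX/OOO/..X] end (terminal -1, X#2); searched .XX/OO./..X to 6

value(.XX/OO./..X, O) = +1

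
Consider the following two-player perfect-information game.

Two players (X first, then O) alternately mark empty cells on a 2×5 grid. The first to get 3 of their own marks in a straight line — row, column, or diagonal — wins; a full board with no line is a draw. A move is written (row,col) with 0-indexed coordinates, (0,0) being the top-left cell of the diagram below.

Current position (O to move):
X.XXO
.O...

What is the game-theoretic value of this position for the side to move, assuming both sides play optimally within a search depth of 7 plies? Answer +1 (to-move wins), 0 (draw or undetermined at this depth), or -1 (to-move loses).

ply 1, O at X.XXO/.O... | (0,1)=+0→XOXXO/.O...*; (1,0)=-1→X.XXO/OO...; (1,2)=-1→X.XXO/.OO..; (1,3)=-1→X.XXO/.O.O.; (1,4)=-1→X.XXO/.O..O
ply 2, X at XOXXO/.O... | (1,0)=+0→XOXXO/XO...*; (1,2)=+0→XOXXO/.OX..; (1,3)=+0→XOXXO/.O.X.; (1,4)=-1→XOXXO/.O..X
ply 3, O at XOXXO/XO... | (1,2)=+0→XOXXO/XOO..*; (1,3)=+0→XOXXO/XO.O.; (1,4)=+0→XOXXO/XO..O
ply 4, X at XOXXO/XOO.. | (1,3)=+0→XOXXO/XOOX.*; (1,4)=-1→XOXXO/XOO.X
ply 5, O at XOXXO/XOOX. | (1,4)=+0→XOXXO/XOOXO*
ply 6: XOXXO/XOOXO is terminal +0 (X); from X.XXO/.O... depth 7

value(X.XXO/.O..., O) = 0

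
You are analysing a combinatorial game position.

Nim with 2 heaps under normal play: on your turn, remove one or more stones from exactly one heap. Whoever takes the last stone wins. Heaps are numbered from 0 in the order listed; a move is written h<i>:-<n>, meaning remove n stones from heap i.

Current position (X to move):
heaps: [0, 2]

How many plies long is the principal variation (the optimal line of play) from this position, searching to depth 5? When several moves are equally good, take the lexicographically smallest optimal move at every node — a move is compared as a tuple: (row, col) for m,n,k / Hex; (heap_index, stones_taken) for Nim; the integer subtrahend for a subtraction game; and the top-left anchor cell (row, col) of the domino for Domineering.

PV length from [(0,2)]: 1 ply

ply 1, X at (0,2) | h1:-1=-1→(0,1); h1:-2=+1→(0,0)*
ply 2: (0,0) is terminal -1 (O); from (0,2) depth 5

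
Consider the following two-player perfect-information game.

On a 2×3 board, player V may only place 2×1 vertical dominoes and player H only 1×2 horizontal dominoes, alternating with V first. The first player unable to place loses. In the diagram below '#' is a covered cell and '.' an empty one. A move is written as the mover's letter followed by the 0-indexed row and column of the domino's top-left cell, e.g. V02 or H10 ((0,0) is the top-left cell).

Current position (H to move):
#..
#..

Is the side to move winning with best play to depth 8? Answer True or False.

H winning at [#../#..]: True

ply 1, H at #../#.. | H01=+1→###/#..*; H11=+1→#../###
ply 2: ###/#.. is terminal -1 (V); from #../#.. depth 8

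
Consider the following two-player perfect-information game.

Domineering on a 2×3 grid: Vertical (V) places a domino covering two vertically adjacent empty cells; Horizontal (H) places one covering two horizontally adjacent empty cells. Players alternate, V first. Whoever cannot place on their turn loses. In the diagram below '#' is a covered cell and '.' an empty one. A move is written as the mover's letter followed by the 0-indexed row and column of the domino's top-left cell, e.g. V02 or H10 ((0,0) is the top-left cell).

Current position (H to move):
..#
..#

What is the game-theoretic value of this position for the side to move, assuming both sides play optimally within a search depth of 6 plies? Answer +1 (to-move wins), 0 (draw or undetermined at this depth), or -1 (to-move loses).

[..#/..#] H move#1: H00:+1/###/..#*, H10:+1/..#/###
[###/..#] end (terminal -1, V#2); searched ..#/..# to 6

value(..#/..#, H) = +1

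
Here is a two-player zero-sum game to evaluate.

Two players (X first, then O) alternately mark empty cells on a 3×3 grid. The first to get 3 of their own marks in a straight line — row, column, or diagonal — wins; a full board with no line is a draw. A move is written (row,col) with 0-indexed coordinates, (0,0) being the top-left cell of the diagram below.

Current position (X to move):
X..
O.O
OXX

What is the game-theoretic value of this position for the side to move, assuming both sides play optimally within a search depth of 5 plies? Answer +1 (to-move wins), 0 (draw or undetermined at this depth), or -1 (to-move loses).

value(X../O.O/OXX, X) = +1

p1 X@[X../O.O/OXX]: (0,1)[XX./O.O/OXX]-1 (0,2)[X.X/O.O/OXX]-1 (1,1)[X../OXO/OXX]+1*
p2 O@[X../OXO/OXX] terminal -1; root [X../O.O/OXX] d5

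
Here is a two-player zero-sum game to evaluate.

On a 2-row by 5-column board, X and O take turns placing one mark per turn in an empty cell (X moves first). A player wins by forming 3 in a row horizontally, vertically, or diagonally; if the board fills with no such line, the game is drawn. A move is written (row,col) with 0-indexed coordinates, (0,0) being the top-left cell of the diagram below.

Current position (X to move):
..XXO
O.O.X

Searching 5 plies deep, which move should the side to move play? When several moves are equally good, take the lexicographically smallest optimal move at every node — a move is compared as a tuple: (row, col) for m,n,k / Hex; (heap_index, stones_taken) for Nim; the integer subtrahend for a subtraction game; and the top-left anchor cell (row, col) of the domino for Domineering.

X's best at [..XXO/O.O.X]: (0,1)

ply 1, X at ..XXO/O.O.X | (0,0)=-1→X.XXO/O.O.X; (0,1)=+1→.XXXO/O.O.X*; (1,1)=+0→..XXO/OXO.X; (1,3)=-1→..XXO/O.OXX
ply 2: .XXXO/O.O.X is terminal -1 (O); from ..XXO/O.O.X depth 5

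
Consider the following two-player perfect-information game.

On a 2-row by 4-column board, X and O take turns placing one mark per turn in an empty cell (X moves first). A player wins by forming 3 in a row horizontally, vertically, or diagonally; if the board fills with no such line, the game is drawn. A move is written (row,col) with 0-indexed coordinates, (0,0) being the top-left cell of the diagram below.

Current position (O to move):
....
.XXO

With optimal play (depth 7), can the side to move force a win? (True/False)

ply 1, O at ..../.XXO | (0,0)=-1→O.../.XXO; (0,1)=-1→.O../.XXO; (0,2)=-1→..O./.XXO; (0,3)=-1→...O/.XXO; (1,0)=+0→..../OXXO*
ply 2, X at ..../OXXO | (0,0)=+0→X.../OXXO*; (0,1)=+0→.X../OXXO; (0,2)=+0→..X./OXXO; (0,3)=+0→...X/OXXO
ply 3, O at X.../OXXO | (0,1)=+0→XO../OXXO*; (0,2)=+0→X.O./OXXO; (0,3)=+0→X..O/OXXO
ply 4, X at XO../OXXO | (0,2)=+0→XOX./OXXO*; (0,3)=+0→XO.X/OXXO
ply 5, O at XOX./OXXO | (0,3)=+0→XOXO/OXXO*
ply 6: XOXO/OXXO is terminal +0 (X); from ..../.XXO depth 7

O winning at [..../.XXO]: False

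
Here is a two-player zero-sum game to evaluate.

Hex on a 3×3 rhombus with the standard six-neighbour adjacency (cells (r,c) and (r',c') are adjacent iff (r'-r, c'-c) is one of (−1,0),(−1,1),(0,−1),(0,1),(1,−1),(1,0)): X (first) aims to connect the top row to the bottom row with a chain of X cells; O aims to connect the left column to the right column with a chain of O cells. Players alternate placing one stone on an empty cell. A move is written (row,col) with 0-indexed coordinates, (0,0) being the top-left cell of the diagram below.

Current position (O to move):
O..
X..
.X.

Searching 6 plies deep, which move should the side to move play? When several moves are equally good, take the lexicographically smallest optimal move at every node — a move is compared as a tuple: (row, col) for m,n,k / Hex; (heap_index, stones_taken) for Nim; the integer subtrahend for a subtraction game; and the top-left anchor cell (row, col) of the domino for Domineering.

O's best at [O../X../.X.]: (1,1)

[O../X../.X.] O move#1: (0,1):-1/OO./X../.X., (0,2):-1/O.O/X../.X., (1,1):+1/O../XO./.X.*, (1,2):-1/O../X.O/.X., (2,0):-1/O../X../OX., (2,2):-1/O../X../.XO
[O../XO./.X.] X move#2: (0,1):-1/OX./XO./.X.*, (0,2):-1/O.X/XO./.X., (1,2):-1/O../XOX/.X., (2,0):-1/O../XO./XX., (2,2):-1/O../XO./.XX
[OX./XO./.X.] O move#3: (0,2):-1/OXO/XO./.X., (1,2):-1/OX./XOO/.X., (2,0):+1/OX./XO./OX.*, (2,2):-1/OX./XO./.XO
[OX./XO./OX.] X move#4: (0,2):-1/OXX/XO./OX.*, (1,2):-1/OX./XOX/OX., (2,2):-1/OX./XO./OXX
[OXX/XO./OX.] O move#5: (1,2):+1/OXX/XOO/OX.*, (2,2):-1/OXX/XO./OXO
[OXX/XOO/OX.] end (terminal -1, X#6); searched O../X../.X. to 6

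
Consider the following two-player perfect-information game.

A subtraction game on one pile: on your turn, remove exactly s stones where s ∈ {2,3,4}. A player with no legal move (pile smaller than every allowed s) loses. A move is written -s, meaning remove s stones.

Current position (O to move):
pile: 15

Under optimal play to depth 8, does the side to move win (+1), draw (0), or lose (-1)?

ply 1, O at 15 | -2=+1→13*; -3=+1→12; -4=-1→11
ply 2, X at 13 | -2=-1→11*; -3=-1→10; -4=-1→9
ply 3, O at 11 | -2=-1→9; -3=-1→8; -4=+1→7*
ply 4, X at 7 | -2=-1→5*; -3=-1→4; -4=-1→3
ply 5, O at 5 | -2=-1→3; -3=-1→2; -4=+1→1*
ply 6: 1 is terminal -1 (X); from 15 depth 8

value(15, O) = +1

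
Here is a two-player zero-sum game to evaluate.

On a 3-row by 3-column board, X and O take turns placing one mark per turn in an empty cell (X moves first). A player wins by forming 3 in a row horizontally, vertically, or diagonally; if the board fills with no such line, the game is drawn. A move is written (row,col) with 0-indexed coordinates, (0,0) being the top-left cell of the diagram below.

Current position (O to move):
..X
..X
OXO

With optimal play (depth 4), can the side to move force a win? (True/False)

O winning at [..X/..X/OXO]: True

ply 1, O at ..X/..X/OXO | (0,0)=+1→O.X/..X/OXO*; (0,1)=+0→.OX/..X/OXO; (1,0)=+0→..X/O.X/OXO; (1,1)=+0→..X/.OX/OXO
ply 2, X at O.X/..X/OXO | (0,1)=-1→OXX/..X/OXO*; (1,0)=-1→O.X/X.X/OXO; (1,1)=-1→O.X/.XX/OXO
ply 3, O at OXX/..X/OXO | (1,0)=+1→OXX/O.X/OXO*; (1,1)=+1→OXX/.OX/OXO
ply 4: OXX/O.X/OXO is terminal -1 (X); from ..X/..X/OXO depth 4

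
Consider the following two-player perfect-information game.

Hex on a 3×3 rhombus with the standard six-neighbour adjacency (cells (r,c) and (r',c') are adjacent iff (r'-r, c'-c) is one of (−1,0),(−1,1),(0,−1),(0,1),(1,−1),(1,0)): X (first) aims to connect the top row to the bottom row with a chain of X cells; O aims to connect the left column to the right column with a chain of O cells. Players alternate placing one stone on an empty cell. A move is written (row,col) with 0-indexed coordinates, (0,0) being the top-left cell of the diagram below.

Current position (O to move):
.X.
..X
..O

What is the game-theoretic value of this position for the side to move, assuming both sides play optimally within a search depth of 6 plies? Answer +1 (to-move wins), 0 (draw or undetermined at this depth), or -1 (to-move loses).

value(.X./..X/..O, O) = +1

p1 O@[.X./..X/..O]: (0,0)[OX./..X/..O]-1 (0,2)[.XO/..X/..O]-1 (1,0)[.X./O.X/..O]-1 (1,1)[.X./.OX/..O]+1* (2,0)[.X./..X/O.O]-1 (2,1)[.X./..X/.OO]-1
p2 X@[.X./.OX/..O]: (0,0)[XX./.OX/..O]-1* (0,2)[.XX/.OX/..O]-1 (1,0)[.X./XOX/..O]-1 (2,0)[.X./.OX/X.O]-1 (2,1)[.X./.OX/.XO]-1
p3 O@[XX./.OX/..O]: (0,2)[XXO/.OX/..O]+1* (1,0)[XX./OOX/..O]+1 (2,0)[XX./.OX/O.O]+1 (2,1)[XX./.OX/.OO]+1
p4 X@[XXO/.OX/..O]: (1,0)[XXO/XOX/..O]-1* (2,0)[XXO/.OX/X.O]-1 (2,1)[XXO/.OX/.XO]-1
p5 O@[XXO/XOX/..O]: (2,0)[XXO/XOX/O.O]+1* (2,1)[XXO/XOX/.OO]-1
p6 X@[XXO/XOX/O.O] terminal -1; root [.X./..X/..O] d6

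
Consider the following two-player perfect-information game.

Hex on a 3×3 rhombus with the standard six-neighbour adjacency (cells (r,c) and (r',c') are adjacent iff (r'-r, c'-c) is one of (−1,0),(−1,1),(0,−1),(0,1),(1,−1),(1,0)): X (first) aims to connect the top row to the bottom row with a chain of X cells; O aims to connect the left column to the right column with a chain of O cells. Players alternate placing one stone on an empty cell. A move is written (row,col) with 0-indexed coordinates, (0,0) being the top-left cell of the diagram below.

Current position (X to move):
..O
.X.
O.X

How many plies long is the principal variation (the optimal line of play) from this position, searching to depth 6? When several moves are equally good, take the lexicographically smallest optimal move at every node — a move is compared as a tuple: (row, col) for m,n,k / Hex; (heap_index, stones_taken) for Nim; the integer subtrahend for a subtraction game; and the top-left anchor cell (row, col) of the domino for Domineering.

PV length from [..O/.X./O.X]: 5 plies

p1 X@[..O/.X./O.X]: (0,0)[X.O/.X./O.X]+1* (0,1)[.XO/.X./O.X]+1 (1,0)[..O/XX./O.X]+1 (1,2)[..O/.XX/O.X]-1 (2,1)[..O/.X./OXX]-1
p2 O@[X.O/.X./O.X]: (0,1)[XOO/.X./O.X]-1* (1,0)[X.O/OX./O.X]-1 (1,2)[X.O/.XO/O.X]-1 (2,1)[X.O/.X./OOX]-1
p3 X@[XOO/.X./O.X]: (1,0)[XOO/XX./O.X]+1* (1,2)[XOO/.XX/O.X]-1 (2,1)[XOO/.X./OXX]-1
p4 O@[XOO/XX./O.X]: (1,2)[XOO/XXO/O.X]-1* (2,1)[XOO/XX./OOX]-1
p5 X@[XOO/XXO/O.X]: (2,1)[XOO/XXO/OXX]+1*
p6 O@[XOO/XXO/OXX] terminal -1; root [..O/.X./O.X] d6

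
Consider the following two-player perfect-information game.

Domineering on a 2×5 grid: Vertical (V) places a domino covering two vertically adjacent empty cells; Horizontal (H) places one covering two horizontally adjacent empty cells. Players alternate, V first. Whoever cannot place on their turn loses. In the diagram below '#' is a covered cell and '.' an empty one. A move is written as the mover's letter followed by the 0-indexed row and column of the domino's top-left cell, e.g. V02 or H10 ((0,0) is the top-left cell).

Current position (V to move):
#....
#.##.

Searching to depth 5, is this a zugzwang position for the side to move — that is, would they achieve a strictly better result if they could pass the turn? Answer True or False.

[#..../#.##.] V move#1: V01:-1/##.../####.*, V04:-1/#...#/#.###
[##.../####.] H move#2: H02:-1/####./####., H03:+1/##.##/####.*
[##.##/####.] end (terminal -1, V#3); searched #..../#.##. to 5
suppose V passes — search the same position with H to move:
pass> [#..../#.##.] H move#1: H01:-1/###../#.##.*, H02:-1/#.##./#.##., H03:-1/#..##/#.##.
pass> [###../#.##.] V move#2: V04:+1/###.#/#.###*
pass> [###.#/#.###] end (terminal -1, H#3); searched #..../#.##. to 5
for V: play -1, pass +1

zugzwang(#..../#.##., V) = True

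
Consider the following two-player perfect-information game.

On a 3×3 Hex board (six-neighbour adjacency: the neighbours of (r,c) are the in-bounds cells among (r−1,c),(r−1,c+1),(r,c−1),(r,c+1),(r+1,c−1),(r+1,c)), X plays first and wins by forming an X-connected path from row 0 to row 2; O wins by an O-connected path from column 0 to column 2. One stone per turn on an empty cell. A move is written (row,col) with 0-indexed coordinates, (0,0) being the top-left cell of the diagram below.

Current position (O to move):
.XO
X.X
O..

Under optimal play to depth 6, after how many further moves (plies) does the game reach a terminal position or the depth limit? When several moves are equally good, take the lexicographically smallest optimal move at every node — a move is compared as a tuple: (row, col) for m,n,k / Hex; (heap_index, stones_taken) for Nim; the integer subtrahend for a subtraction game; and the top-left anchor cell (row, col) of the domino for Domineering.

p1 O@[.XO/X.X/O..]: (0,0)[OXO/X.X/O..]-1 (1,1)[.XO/XOX/O..]+1* (2,1)[.XO/X.X/OO.]+1 (2,2)[.XO/X.X/O.O]+1
p2 X@[.XO/XOX/O..] terminal -1; root [.XO/X.X/O..] d6

PV length from [.XO/X.X/O..]: 1 ply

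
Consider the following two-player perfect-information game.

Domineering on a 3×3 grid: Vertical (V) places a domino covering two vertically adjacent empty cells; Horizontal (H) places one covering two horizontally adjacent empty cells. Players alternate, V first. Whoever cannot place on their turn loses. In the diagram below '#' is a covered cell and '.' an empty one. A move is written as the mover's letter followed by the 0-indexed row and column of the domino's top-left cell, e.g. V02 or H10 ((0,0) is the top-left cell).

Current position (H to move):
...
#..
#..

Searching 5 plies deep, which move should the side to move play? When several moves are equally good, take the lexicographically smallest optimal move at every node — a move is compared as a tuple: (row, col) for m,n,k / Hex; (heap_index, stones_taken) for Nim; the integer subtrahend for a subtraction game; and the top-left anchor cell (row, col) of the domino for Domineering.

p1 H@[.../#../#..]: H00[##./#../#..]-1 H01[.##/#../#..]-1 H11[.../###/#..]+1* H21[.../#../###]-1
p2 V@[.../###/#..] terminal -1; root [.../#../#..] d5

H's best at [.../#../#..]: H11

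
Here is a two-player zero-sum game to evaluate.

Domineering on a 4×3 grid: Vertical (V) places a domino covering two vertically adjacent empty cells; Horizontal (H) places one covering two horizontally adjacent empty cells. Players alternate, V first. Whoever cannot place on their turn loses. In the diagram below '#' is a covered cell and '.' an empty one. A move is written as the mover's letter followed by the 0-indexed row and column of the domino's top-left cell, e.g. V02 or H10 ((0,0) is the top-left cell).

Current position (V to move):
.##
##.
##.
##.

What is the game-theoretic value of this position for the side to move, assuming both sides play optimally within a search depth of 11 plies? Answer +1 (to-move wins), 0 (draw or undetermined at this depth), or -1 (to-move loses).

p1 V@[.##/##./##./##.]: V12[.##/###/###/##.]+1* V22[.##/##./###/###]+1
p2 H@[.##/###/###/##.] terminal -1; root [.##/##./##./##.] d11

value(.##/##./##./##., V) = +1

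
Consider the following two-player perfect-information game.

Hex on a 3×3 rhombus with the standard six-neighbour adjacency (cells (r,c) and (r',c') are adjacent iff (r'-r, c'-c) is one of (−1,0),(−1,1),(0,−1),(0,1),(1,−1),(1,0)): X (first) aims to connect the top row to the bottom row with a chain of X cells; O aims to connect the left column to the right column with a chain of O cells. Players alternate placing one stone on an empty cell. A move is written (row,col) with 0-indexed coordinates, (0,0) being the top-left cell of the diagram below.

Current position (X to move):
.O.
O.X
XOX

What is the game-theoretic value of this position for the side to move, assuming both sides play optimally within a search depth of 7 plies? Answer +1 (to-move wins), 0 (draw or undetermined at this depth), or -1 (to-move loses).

[.O./O.X/XOX] X move#1: (0,0):-1/XO./O.X/XOX, (0,2):+1/.OX/O.X/XOX*, (1,1):-1/.O./OXX/XOX
[.OX/O.X/XOX] end (terminal -1, O#2); searched .O./O.X/XOX to 7

value(.O./O.X/XOX, X) = +1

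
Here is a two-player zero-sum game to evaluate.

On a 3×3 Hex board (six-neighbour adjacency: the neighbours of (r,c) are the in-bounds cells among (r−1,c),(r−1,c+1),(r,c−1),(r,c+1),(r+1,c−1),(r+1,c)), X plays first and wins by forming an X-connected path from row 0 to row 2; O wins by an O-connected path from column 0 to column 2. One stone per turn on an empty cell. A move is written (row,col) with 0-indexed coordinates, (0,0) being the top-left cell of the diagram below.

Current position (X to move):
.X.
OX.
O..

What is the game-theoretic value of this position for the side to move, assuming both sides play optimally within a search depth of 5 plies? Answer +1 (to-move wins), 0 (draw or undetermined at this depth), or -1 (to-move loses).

value(.X./OX./O.., X) = +1

p1 X@[.X./OX./O..]: (0,0)[XX./OX./O..]-1 (0,2)[.XX/OX./O..]-1 (1,2)[.X./OXX/O..]+1* (2,1)[.X./OX./OX.]+1 (2,2)[.X./OX./O.X]+1
p2 O@[.X./OXX/O..]: (0,0)[OX./OXX/O..]-1* (0,2)[.XO/OXX/O..]-1 (2,1)[.X./OXX/OO.]-1 (2,2)[.X./OXX/O.O]-1
p3 X@[OX./OXX/O..]: (0,2)[OXX/OXX/O..]+1* (2,1)[OX./OXX/OX.]+1 (2,2)[OX./OXX/O.X]+1
p4 O@[OXX/OXX/O..]: (2,1)[OXX/OXX/OO.]-1* (2,2)[OXX/OXX/O.O]-1
p5 X@[OXX/OXX/OO.]: (2,2)[OXX/OXX/OOX]+1*
p6 O@[OXX/OXX/OOX] terminal -1; root [.X./OX./O..] d5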